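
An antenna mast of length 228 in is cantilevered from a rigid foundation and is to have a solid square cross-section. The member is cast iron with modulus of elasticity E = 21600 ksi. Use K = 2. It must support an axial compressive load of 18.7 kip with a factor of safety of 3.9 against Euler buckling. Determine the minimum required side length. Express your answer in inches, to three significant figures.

Required P_cr = n·P = 3.9 × 18.7 = 72.93 kip
L_e = K·L = 2 × 228 = 456.0 in
Required I = P_cr·L_e²/(π²E) = 7.293×10^4 × 456.0² / (π² × 2.16×10^7) = 71.13 in⁴
Solid square: I = a⁴/12  ⇒  a = (12I)^(1/4) = (12×71.13)^(1/4) = 5.41 in

a ≈ 5.41 in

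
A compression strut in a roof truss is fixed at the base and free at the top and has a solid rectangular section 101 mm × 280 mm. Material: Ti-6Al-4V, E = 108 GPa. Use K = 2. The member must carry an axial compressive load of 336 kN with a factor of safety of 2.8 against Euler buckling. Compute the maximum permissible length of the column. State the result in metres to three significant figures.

L_max ≈ 2.61 m

Buckling occurs about the weak axis: I_min = h·b³/12 with b = 101 mm (the shorter side).
I_min = 280×101³/12 = 2.404×10^7 mm⁴
I = 2.404×10^-5 m⁴
Required critical load P_cr = n·P = 2.8 × 336 = 940.8 kN = 9.408×10^5 N
From P_cr = π²EI/(K·L)²:  L = (1/K)·√(π²EI/P_cr) = (1/2)·√(π²×1.08×10^11×2.404×10^-5/9.408×10^5)
L = 2.61 m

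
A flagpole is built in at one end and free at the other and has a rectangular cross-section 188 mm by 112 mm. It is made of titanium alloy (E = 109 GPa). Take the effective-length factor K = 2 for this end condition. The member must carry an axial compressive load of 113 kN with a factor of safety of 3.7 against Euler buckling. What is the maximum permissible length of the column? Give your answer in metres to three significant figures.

Buckling occurs about the weak axis: I_min = h·b³/12 with b = 112 mm (the shorter side).
I_min = 188×112³/12 = 2.201×10^7 mm⁴
I = 2.201×10^-5 m⁴
Required critical load P_cr = n·P = 3.7 × 113 = 418.1 kN = 4.181×10^5 N
From P_cr = π²EI/(K·L)²:  L = (1/K)·√(π²EI/P_cr) = (1/2)·√(π²×1.09×10^11×2.201×10^-5/4.181×10^5)
L = 3.76 m

L_max ≈ 3.76 m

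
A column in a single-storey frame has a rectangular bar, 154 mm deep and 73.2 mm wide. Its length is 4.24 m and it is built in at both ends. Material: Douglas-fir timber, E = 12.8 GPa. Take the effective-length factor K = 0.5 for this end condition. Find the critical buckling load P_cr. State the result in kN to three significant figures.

Buckling occurs about the weak axis: I_min = h·b³/12 with b = 73.2 mm (the shorter side).
I_min = 154×73.2³/12 = 5.034×10^6 mm⁴
I = 5.034×10^6 mm⁴ = 5.034×10^-6 m⁴
Effective length L_e = K·L = 0.5 × 4.24 = 2.120 m
P_cr = π²EI / L_e² = π² × 12.8×10⁹ × 5.034×10^-6 / 2.120² = 1.415×10^5 N

P_cr ≈ 141 kN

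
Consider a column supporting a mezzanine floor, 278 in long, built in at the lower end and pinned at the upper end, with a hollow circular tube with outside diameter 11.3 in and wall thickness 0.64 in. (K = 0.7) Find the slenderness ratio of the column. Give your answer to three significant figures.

λ ≈ 51.5

Inner diameter d_i = 11.3 − 2×0.64 = 10.02 in
I = π(d_o⁴ − d_i⁴)/64 = π(11.3⁴ − 10.02⁴)/64 = 305.5 in⁴
A = 21.43 in²;  r_min = √(I/A) = √(305.5/21.43) = 3.776 in
L_e = K·L = 0.7 × 278 = 194.6 in
λ = L_e / r_min = 194.60 / 3.776 = 51.5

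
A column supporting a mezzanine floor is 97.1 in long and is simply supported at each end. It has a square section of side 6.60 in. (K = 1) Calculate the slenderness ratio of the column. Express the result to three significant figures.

λ ≈ 51.0

For a square r = a/√12 = 6.60/√12 = 1.905 in
L_e = K·L = 1 × 97.1 = 97.10 in
λ = L_e / r_min = 97.100 / 1.905 = 51.0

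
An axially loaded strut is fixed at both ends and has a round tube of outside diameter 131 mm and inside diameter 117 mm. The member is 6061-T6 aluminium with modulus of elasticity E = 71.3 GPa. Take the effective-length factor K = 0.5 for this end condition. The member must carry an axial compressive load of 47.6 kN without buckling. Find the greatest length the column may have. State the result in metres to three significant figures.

d_o = 131 mm, d_i = 117 mm
I = π(d_o⁴ − d_i⁴)/64 = π(131⁴ − 117.0⁴)/64 = 5.258×10^6 mm⁴
I = 5.258×10^-6 m⁴
At the buckling limit P_cr = P = 4.760×10^4 N
From P_cr = π²EI/(K·L)²:  L = (1/K)·√(π²EI/P_cr) = (1/0.5)·√(π²×7.13×10^10×5.258×10^-6/4.760×10^4)
L = 17.6 m

L_max ≈ 17.6 m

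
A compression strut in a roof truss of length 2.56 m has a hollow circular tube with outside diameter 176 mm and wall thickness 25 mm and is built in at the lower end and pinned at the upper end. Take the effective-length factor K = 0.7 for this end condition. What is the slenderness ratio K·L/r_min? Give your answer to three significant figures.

λ ≈ 33.1

Inner diameter d_i = 176 − 2×25 = 126.0 mm
I = π(d_o⁴ − d_i⁴)/64 = π(176⁴ − 126.0⁴)/64 = 3.473×10^7 mm⁴
A = 1.186×10^4 mm²;  r_min = √(I/A) = √(3.473×10^7/1.186×10^4) = 54.11 mm
L_e = K·L = 0.7 × 2.56 m = 1.792 m = 1792.0 mm
λ = L_e / r_min = 1792.0 / 54.11 = 33.1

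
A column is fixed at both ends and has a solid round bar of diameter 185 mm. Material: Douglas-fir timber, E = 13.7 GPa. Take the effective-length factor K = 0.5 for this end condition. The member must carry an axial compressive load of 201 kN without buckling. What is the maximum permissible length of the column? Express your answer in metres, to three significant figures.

I = πd⁴/64 = π×185⁴/64 = 5.750×10^7 mm⁴
I = 5.750×10^-5 m⁴
At the buckling limit P_cr = P = 2.010×10^5 N
From P_cr = π²EI/(K·L)²:  L = (1/K)·√(π²EI/P_cr) = (1/0.5)·√(π²×1.37×10^10×5.750×10^-5/2.010×10^5)
L = 12.4 m

L_max ≈ 12.4 m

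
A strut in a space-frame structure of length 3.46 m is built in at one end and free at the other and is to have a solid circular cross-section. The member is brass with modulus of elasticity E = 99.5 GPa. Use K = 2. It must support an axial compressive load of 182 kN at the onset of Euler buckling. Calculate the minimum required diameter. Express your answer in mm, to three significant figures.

L_e = K·L = 2 × 3.46 = 6.920 m
Required I = P_cr·L_e²/(π²E) = 1.820×10^5 × 6.920² / (π² × 9.95×10^10) = 8.875×10^-6 m⁴
I_req = 8.875×10^6 mm⁴
Solid circle: I = πd⁴/64  ⇒  d = (64I/π)^(1/4) = (64×8.875×10^6/π)^(1/4) = 116 mm

d ≈ 116 mm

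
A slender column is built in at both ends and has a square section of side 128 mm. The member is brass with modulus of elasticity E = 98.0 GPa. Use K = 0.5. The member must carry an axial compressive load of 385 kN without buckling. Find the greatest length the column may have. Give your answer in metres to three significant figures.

I = a⁴/12 = 128⁴/12 = 2.237×10^7 mm⁴
I = 2.237×10^-5 m⁴
At the buckling limit P_cr = P = 3.850×10^5 N
From P_cr = π²EI/(K·L)²:  L = (1/K)·√(π²EI/P_cr) = (1/0.5)·√(π²×9.80×10^10×2.237×10^-5/3.850×10^5)
L = 15.0 m

L_max ≈ 15.0 m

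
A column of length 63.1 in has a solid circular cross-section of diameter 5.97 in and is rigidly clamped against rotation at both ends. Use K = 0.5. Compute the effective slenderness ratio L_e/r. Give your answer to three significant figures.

I = πd⁴/64 = π×5.97⁴/64 = 62.35 in⁴
A = 27.99 in²;  r_min = √(I/A) = √(62.35/27.99) = 1.492 in
L_e = K·L = 0.5 × 63.1 = 31.55 in
λ = L_e / r_min = 31.550 / 1.492 = 21.1

λ ≈ 21.1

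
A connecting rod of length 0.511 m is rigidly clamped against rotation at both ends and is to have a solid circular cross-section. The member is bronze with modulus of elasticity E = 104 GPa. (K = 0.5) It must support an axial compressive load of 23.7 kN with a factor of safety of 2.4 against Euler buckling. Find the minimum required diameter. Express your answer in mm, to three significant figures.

d ≈ 16.5 mm

Required P_cr = n·P = 2.4 × 23.7 = 56.88 kN
L_e = K·L = 0.5 × 0.511 = 0.2555 m
Required I = P_cr·L_e²/(π²E) = 5.688×10^4 × 0.2555² / (π² × 1.04×10^11) = 3.617×10^-9 m⁴
I_req = 3.617×10^3 mm⁴
Solid circle: I = πd⁴/64  ⇒  d = (64I/π)^(1/4) = (64×3.617×10^3/π)^(1/4) = 16.5 mm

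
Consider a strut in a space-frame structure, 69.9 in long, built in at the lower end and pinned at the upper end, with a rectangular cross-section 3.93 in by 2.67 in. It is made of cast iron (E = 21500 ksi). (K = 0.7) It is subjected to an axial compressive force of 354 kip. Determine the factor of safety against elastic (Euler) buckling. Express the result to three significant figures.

n ≈ 1.56

Buckling occurs about the weak axis: I_min = h·b³/12 with b = 2.67 in (the shorter side).
I_min = 3.93×2.67³/12 = 6.234 in⁴
Effective length L_e = K·L = 0.7 × 69.9 = 48.93 in
P_cr = π²EI / L_e² = π² × 21500×10³ × 6.234 / 48.93² = 5.525×10^5 lb
Factor of safety n = P_cr / P = 552.50 / 354 = 1.56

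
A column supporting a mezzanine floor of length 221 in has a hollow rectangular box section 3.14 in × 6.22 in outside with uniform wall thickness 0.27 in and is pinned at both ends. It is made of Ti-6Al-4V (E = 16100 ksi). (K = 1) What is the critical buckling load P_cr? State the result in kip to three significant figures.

P_cr ≈ 25.1 kip

Inner dimensions: h_i = 6.22 − 2×0.27 = 5.680 in, b_i = 3.14 − 2×0.27 = 2.600 in
Weak-axis I_min = (h_o·b_o³ − h_i·b_i³)/12 with b_o = 3.14, b_i = 2.600 in (shorter outer/inner sides).
I_min = (6.22×3.14³ − 5.680×2.600³)/12 = 7.728 in⁴
Effective length L_e = K·L = 1 × 221 = 221.0 in
P_cr = π²EI / L_e² = π² × 16100×10³ × 7.728 / 221.0² = 2.514×10^4 lb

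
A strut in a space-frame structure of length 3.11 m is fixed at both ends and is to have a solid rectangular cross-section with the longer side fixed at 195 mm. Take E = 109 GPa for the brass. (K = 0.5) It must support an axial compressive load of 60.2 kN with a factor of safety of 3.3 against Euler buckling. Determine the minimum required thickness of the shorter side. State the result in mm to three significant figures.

b ≈ 30.2 mm

Required P_cr = n·P = 3.3 × 60.2 = 198.7 kN
L_e = K·L = 0.5 × 3.11 = 1.555 m
Required I = P_cr·L_e²/(π²E) = 1.987×10^5 × 1.555² / (π² × 1.09×10^11) = 4.465×10^-7 m⁴
I_req = 4.465×10^5 mm⁴
Rectangle, weak axis: I_min = h·b³/12 with h = 195 mm fixed  ⇒  b = (12I/h)^(1/3) = 30.2 mm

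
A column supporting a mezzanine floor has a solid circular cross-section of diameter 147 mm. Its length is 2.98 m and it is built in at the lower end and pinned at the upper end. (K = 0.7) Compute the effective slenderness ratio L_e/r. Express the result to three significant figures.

λ ≈ 56.8

For a solid circle r = d/4 = 147/4 = 36.75 mm
L_e = K·L = 0.7 × 2.98 m = 2.086 m = 2086.0 mm
λ = L_e / r_min = 2086.0 / 36.75 = 56.8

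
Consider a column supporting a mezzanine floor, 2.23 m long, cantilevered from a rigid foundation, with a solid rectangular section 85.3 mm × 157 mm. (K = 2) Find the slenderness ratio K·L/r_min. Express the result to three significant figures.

λ ≈ 181

For a rectangle r_min = b/√12 = 85.3/√12 = 24.62 mm
L_e = K·L = 2 × 2.23 m = 4.460 m = 4460.0 mm
λ = L_e / r_min = 4460.0 / 24.62 = 181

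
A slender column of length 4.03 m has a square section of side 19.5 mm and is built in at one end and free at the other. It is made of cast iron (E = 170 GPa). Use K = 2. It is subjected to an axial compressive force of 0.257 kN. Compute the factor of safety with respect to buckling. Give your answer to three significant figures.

I = a⁴/12 = 19.5⁴/12 = 1.205×10^4 mm⁴
I = 1.205×10^4 mm⁴ = 1.205×10^-8 m⁴
Effective length L_e = K·L = 2 × 4.03 = 8.060 m
P_cr = π²EI / L_e² = π² × 170×10⁹ × 1.205×10^-8 / 8.060² = 311.2 N
Factor of safety n = P_cr / P = 0.31120 / 0.257 = 1.21

n ≈ 1.21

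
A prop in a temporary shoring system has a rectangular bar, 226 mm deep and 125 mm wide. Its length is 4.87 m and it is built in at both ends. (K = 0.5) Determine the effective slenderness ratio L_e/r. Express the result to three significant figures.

λ ≈ 67.5

For a rectangle r_min = b/√12 = 125/√12 = 36.08 mm
L_e = K·L = 0.5 × 4.87 m = 2.435 m = 2435.0 mm
λ = L_e / r_min = 2435.0 / 36.08 = 67.5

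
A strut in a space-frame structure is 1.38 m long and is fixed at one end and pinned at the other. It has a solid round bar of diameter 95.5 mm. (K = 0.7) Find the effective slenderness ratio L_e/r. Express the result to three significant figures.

λ ≈ 40.5

I = πd⁴/64 = π×95.5⁴/64 = 4.083×10^6 mm⁴
A = 7.163×10^3 mm²;  r_min = √(I/A) = √(4.083×10^6/7.163×10^3) = 23.88 mm
L_e = K·L = 0.7 × 1.38 m = 0.9660 m = 966.00 mm
λ = L_e / r_min = 966.00 / 23.88 = 40.5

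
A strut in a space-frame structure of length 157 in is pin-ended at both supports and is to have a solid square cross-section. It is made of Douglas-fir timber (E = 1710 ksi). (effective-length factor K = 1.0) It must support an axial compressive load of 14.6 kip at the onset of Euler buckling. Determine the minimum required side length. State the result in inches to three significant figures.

L_e = K·L = 1 × 157 = 157.0 in
Required I = P_cr·L_e²/(π²E) = 1.460×10^4 × 157.0² / (π² × 1.71×10^6) = 21.32 in⁴
Solid square: I = a⁴/12  ⇒  a = (12I)^(1/4) = (12×21.32)^(1/4) = 4.00 in

a ≈ 4.00 in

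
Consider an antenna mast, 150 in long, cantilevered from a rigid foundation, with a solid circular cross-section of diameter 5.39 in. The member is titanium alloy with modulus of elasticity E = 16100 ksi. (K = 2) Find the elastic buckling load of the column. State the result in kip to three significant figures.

I = πd⁴/64 = π×5.39⁴/64 = 41.43 in⁴
Effective length L_e = K·L = 2 × 150 = 300.0 in
P_cr = π²EI / L_e² = π² × 16100×10³ × 41.43 / 300.0² = 7.315×10^4 lb

P_cr ≈ 73.1 kip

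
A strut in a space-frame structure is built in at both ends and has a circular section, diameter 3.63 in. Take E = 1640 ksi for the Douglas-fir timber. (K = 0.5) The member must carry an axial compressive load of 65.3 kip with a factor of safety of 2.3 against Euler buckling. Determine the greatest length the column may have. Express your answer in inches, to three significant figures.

L_max ≈ 60.6 in

I = πd⁴/64 = π×3.63⁴/64 = 8.523 in⁴
Required critical load P_cr = n·P = 2.3 × 65.3 = 150.2 kip = 1.502×10^5 lb
From P_cr = π²EI/(K·L)²:  L = (1/K)·√(π²EI/P_cr) = (1/0.5)·√(π²×1.64×10^6×8.523/1.502×10^5)
L = 60.6 in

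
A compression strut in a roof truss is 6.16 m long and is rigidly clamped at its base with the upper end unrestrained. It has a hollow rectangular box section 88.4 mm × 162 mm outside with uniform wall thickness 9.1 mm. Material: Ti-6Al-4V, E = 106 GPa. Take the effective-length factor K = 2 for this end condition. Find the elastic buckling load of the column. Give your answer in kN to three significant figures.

P_cr ≈ 35.7 kN

Inner dimensions: h_i = 162 − 2×9.1 = 143.8 mm, b_i = 88.4 − 2×9.1 = 70.20 mm
Weak-axis I_min = (h_o·b_o³ − h_i·b_i³)/12 with b_o = 88.4, b_i = 70.20 mm (shorter outer/inner sides).
I_min = (162×88.4³ − 143.8×70.20³)/12 = 5.180×10^6 mm⁴
I = 5.180×10^6 mm⁴ = 5.180×10^-6 m⁴
Effective length L_e = K·L = 2 × 6.16 = 12.32 m
P_cr = π²EI / L_e² = π² × 106×10⁹ × 5.180×10^-6 / 12.32² = 3.571×10^4 N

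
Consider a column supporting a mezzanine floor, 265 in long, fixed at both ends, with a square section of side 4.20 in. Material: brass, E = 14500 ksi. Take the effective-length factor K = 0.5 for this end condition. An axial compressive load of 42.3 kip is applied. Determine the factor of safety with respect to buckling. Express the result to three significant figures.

n ≈ 5.00

I = a⁴/12 = 4.20⁴/12 = 25.93 in⁴
Effective length L_e = K·L = 0.5 × 265 = 132.5 in
P_cr = π²EI / L_e² = π² × 14500×10³ × 25.93 / 132.5² = 2.114×10^5 lb
Factor of safety n = P_cr / P = 211.37 / 42.3 = 5.00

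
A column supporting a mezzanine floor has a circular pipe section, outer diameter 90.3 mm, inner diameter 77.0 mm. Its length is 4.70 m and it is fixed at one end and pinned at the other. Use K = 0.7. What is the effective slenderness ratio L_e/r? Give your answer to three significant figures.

d_o = 90.3 mm, d_i = 77.0 mm
I = π(d_o⁴ − d_i⁴)/64 = π(90.3⁴ − 77.00⁴)/64 = 1.538×10^6 mm⁴
A = 1.748×10^3 mm²;  r_min = √(I/A) = √(1.538×10^6/1.748×10^3) = 29.67 mm
L_e = K·L = 0.7 × 4.70 m = 3.290 m = 3290.0 mm
λ = L_e / r_min = 3290.0 / 29.67 = 111

λ ≈ 111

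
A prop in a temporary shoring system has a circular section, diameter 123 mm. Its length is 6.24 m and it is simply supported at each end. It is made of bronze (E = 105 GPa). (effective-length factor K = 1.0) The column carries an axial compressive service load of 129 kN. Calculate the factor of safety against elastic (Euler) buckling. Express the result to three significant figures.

n ≈ 2.32

I = πd⁴/64 = π×123⁴/64 = 1.124×10^7 mm⁴
I = 1.124×10^7 mm⁴ = 1.124×10^-5 m⁴
Effective length L_e = K·L = 1 × 6.24 = 6.240 m
P_cr = π²EI / L_e² = π² × 105×10⁹ × 1.124×10^-5 / 6.240² = 2.990×10^5 N
Factor of safety n = P_cr / P = 299.03 / 129 = 2.32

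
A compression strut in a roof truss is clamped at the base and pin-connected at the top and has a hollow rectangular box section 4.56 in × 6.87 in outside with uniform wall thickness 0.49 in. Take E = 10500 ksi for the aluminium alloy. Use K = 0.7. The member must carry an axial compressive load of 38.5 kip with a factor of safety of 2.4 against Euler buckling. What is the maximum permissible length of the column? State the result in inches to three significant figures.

L_max ≈ 270 in

Inner dimensions: h_i = 6.87 − 2×0.49 = 5.890 in, b_i = 4.56 − 2×0.49 = 3.580 in
Weak-axis I_min = (h_o·b_o³ − h_i·b_i³)/12 with b_o = 4.56, b_i = 3.580 in (shorter outer/inner sides).
I_min = (6.87×4.56³ − 5.890×3.580³)/12 = 31.76 in⁴
Required critical load P_cr = n·P = 2.4 × 38.5 = 92.40 kip = 9.240×10^4 lb
From P_cr = π²EI/(K·L)²:  L = (1/K)·√(π²EI/P_cr) = (1/0.7)·√(π²×1.05×10^7×31.76/9.240×10^4)
L = 270 in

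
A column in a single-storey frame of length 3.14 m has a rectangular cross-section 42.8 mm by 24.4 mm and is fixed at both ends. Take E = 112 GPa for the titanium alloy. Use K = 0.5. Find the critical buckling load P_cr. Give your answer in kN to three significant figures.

Buckling occurs about the weak axis: I_min = h·b³/12 with b = 24.4 mm (the shorter side).
I_min = 42.8×24.4³/12 = 5.181×10^4 mm⁴
I = 5.181×10^4 mm⁴ = 5.181×10^-8 m⁴
Effective length L_e = K·L = 0.5 × 3.14 = 1.570 m
P_cr = π²EI / L_e² = π² × 112×10⁹ × 5.181×10^-8 / 1.570² = 2.324×10^4 N

P_cr ≈ 23.2 kN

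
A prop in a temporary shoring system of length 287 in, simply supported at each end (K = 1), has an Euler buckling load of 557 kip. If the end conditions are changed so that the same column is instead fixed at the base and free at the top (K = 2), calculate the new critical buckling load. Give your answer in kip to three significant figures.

P_cr ∝ 1/K², so P_cr,new = P_cr,old × (K_old/K_new)² = 557 × (1/2)²
= 557 × 0.2500 = 139 kip

P_cr ≈ 139 kip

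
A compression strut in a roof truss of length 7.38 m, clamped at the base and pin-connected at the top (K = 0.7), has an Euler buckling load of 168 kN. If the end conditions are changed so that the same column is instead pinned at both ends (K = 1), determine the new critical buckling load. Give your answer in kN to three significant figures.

P_cr ∝ 1/K², so P_cr,new = P_cr,old × (K_old/K_new)² = 168 × (0.7/1)²
= 168 × 0.4900 = 82.3 kN

P_cr ≈ 82.3 kN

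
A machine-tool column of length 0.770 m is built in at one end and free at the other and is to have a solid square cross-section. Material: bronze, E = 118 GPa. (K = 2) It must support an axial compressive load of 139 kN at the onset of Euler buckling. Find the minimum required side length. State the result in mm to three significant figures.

L_e = K·L = 2 × 0.770 = 1.540 m
Required I = P_cr·L_e²/(π²E) = 1.390×10^5 × 1.540² / (π² × 1.18×10^11) = 2.831×10^-7 m⁴
I_req = 2.831×10^5 mm⁴
Solid square: I = a⁴/12  ⇒  a = (12I)^(1/4) = (12×2.831×10^5)^(1/4) = 42.9 mm

a ≈ 42.9 mm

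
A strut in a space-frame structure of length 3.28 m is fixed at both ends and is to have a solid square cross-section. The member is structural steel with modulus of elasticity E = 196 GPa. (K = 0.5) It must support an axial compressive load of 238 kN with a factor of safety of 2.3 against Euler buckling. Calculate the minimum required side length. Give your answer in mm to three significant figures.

Required P_cr = n·P = 2.3 × 238 = 547.4 kN
L_e = K·L = 0.5 × 3.28 = 1.640 m
Required I = P_cr·L_e²/(π²E) = 5.474×10^5 × 1.640² / (π² × 1.96×10^11) = 7.611×10^-7 m⁴
I_req = 7.611×10^5 mm⁴
Solid square: I = a⁴/12  ⇒  a = (12I)^(1/4) = (12×7.611×10^5)^(1/4) = 55.0 mm

a ≈ 55.0 mm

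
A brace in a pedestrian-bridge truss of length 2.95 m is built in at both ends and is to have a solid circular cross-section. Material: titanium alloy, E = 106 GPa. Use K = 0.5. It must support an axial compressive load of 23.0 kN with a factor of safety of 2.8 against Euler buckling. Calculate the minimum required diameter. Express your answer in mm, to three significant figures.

Required P_cr = n·P = 2.8 × 23.0 = 64.40 kN
L_e = K·L = 0.5 × 2.95 = 1.475 m
Required I = P_cr·L_e²/(π²E) = 6.440×10^4 × 1.475² / (π² × 1.06×10^11) = 1.339×10^-7 m⁴
I_req = 1.339×10^5 mm⁴
Solid circle: I = πd⁴/64  ⇒  d = (64I/π)^(1/4) = (64×1.339×10^5/π)^(1/4) = 40.6 mm

d ≈ 40.6 mm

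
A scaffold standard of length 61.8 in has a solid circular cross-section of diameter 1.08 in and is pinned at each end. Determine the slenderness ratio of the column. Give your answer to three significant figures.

I = πd⁴/64 = π×1.08⁴/64 = 6.678×10^-2 in⁴
A = 0.9161 in²;  r_min = √(I/A) = √(6.678×10^-2/0.9161) = 0.2700 in
L_e = K·L = 1 × 61.8 = 61.80 in
λ = L_e / r_min = 61.800 / 0.2700 = 229

λ ≈ 229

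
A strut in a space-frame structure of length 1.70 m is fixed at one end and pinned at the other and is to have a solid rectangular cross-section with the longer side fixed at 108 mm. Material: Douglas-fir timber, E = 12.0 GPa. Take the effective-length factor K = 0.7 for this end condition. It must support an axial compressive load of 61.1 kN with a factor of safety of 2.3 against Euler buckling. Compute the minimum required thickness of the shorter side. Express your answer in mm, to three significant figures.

b ≈ 57.2 mm

Required P_cr = n·P = 2.3 × 61.1 = 140.5 kN
L_e = K·L = 0.7 × 1.70 = 1.190 m
Required I = P_cr·L_e²/(π²E) = 1.405×10^5 × 1.190² / (π² × 1.20×10^10) = 1.680×10^-6 m⁴
I_req = 1.680×10^6 mm⁴
Rectangle, weak axis: I_min = h·b³/12 with h = 108 mm fixed  ⇒  b = (12I/h)^(1/3) = 57.2 mm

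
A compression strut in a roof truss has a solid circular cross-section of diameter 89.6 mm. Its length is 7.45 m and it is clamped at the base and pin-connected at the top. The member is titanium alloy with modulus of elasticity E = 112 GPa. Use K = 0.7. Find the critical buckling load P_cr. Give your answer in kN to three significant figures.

I = πd⁴/64 = π×89.6⁴/64 = 3.164×10^6 mm⁴
I = 3.164×10^6 mm⁴ = 3.164×10^-6 m⁴
Effective length L_e = K·L = 0.7 × 7.45 = 5.215 m
P_cr = π²EI / L_e² = π² × 112×10⁹ × 3.164×10^-6 / 5.215² = 1.286×10^5 N

P_cr ≈ 129 kN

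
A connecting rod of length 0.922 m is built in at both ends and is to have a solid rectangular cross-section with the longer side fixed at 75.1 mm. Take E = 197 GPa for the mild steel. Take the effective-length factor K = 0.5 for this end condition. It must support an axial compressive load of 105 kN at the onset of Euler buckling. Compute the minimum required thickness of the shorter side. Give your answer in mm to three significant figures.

b ≈ 12.2 mm

L_e = K·L = 0.5 × 0.922 = 0.4610 m
Required I = P_cr·L_e²/(π²E) = 1.050×10^5 × 0.4610² / (π² × 1.97×10^11) = 1.148×10^-8 m⁴
I_req = 1.148×10^4 mm⁴
Rectangle, weak axis: I_min = h·b³/12 with h = 75.1 mm fixed  ⇒  b = (12I/h)^(1/3) = 12.2 mm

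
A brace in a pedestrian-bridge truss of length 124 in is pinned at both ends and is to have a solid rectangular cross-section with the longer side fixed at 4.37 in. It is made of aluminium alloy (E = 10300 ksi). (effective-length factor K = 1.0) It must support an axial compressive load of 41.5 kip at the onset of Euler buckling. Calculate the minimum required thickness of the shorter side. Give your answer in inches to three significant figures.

L_e = K·L = 1 × 124 = 124.0 in
Required I = P_cr·L_e²/(π²E) = 4.150×10^4 × 124.0² / (π² × 1.03×10^7) = 6.277 in⁴
Rectangle, weak axis: I_min = h·b³/12 with h = 4.37 in fixed  ⇒  b = (12I/h)^(1/3) = 2.58 in

b ≈ 2.58 in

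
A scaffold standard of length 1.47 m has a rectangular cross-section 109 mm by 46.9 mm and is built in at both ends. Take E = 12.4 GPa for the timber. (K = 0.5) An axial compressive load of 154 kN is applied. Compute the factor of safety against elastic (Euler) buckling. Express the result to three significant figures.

n ≈ 1.38

Buckling occurs about the weak axis: I_min = h·b³/12 with b = 46.9 mm (the shorter side).
I_min = 109×46.9³/12 = 9.371×10^5 mm⁴
I = 9.371×10^5 mm⁴ = 9.371×10^-7 m⁴
Effective length L_e = K·L = 0.5 × 1.47 = 0.7350 m
P_cr = π²EI / L_e² = π² × 12.4×10⁹ × 9.371×10^-7 / 0.7350² = 2.123×10^5 N
Factor of safety n = P_cr / P = 212.28 / 154 = 1.38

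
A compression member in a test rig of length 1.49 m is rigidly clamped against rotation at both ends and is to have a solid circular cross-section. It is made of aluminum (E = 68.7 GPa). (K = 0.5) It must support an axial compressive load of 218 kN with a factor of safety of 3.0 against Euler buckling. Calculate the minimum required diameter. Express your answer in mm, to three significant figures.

d ≈ 57.5 mm

Required P_cr = n·P = 3.0 × 218 = 654.0 kN
L_e = K·L = 0.5 × 1.49 = 0.7450 m
Required I = P_cr·L_e²/(π²E) = 6.540×10^5 × 0.7450² / (π² × 6.87×10^10) = 5.353×10^-7 m⁴
I_req = 5.353×10^5 mm⁴
Solid circle: I = πd⁴/64  ⇒  d = (64I/π)^(1/4) = (64×5.353×10^5/π)^(1/4) = 57.5 mm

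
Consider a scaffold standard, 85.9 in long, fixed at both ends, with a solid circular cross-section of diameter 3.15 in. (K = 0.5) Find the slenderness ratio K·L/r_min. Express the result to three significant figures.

λ ≈ 54.5

I = πd⁴/64 = π×3.15⁴/64 = 4.833 in⁴
A = 7.793 in²;  r_min = √(I/A) = √(4.833/7.793) = 0.7875 in
L_e = K·L = 0.5 × 85.9 = 42.95 in
λ = L_e / r_min = 42.950 / 0.7875 = 54.5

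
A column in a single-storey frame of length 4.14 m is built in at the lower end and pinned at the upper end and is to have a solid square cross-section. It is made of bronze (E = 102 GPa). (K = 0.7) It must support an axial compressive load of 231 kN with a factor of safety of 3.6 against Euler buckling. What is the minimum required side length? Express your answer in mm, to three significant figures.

Required P_cr = n·P = 3.6 × 231 = 831.6 kN
L_e = K·L = 0.7 × 4.14 = 2.898 m
Required I = P_cr·L_e²/(π²E) = 8.316×10^5 × 2.898² / (π² × 1.02×10^11) = 6.938×10^-6 m⁴
I_req = 6.938×10^6 mm⁴
Solid square: I = a⁴/12  ⇒  a = (12I)^(1/4) = (12×6.938×10^6)^(1/4) = 95.5 mm

a ≈ 95.5 mm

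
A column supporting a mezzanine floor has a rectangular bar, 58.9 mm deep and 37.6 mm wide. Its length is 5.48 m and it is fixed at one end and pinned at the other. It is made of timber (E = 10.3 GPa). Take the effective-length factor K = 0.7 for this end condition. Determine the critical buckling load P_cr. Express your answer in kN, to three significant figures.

Buckling occurs about the weak axis: I_min = h·b³/12 with b = 37.6 mm (the shorter side).
I_min = 58.9×37.6³/12 = 2.609×10^5 mm⁴
I = 2.609×10^5 mm⁴ = 2.609×10^-7 m⁴
Effective length L_e = K·L = 0.7 × 5.48 = 3.836 m
P_cr = π²EI / L_e² = π² × 10.3×10⁹ × 2.609×10^-7 / 3.836² = 1.803×10^3 N

P_cr ≈ 1.80 kN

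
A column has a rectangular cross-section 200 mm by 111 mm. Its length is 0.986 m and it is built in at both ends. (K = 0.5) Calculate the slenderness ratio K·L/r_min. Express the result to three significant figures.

For a rectangle r_min = b/√12 = 111/√12 = 32.04 mm
L_e = K·L = 0.5 × 0.986 m = 0.4930 m = 493.00 mm
λ = L_e / r_min = 493.00 / 32.04 = 15.4

λ ≈ 15.4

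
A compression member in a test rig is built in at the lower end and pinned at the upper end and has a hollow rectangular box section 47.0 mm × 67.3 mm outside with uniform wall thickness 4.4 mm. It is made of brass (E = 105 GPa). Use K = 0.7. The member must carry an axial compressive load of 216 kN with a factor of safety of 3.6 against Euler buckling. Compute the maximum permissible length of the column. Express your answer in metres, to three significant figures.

L_max ≈ 0.919 m

Inner dimensions: h_i = 67.3 − 2×4.4 = 58.50 mm, b_i = 47.0 − 2×4.4 = 38.20 mm
Weak-axis I_min = (h_o·b_o³ − h_i·b_i³)/12 with b_o = 47.0, b_i = 38.20 mm (shorter outer/inner sides).
I_min = (67.3×47.0³ − 58.50×38.20³)/12 = 3.105×10^5 mm⁴
I = 3.105×10^-7 m⁴
Required critical load P_cr = n·P = 3.6 × 216 = 777.6 kN = 7.776×10^5 N
From P_cr = π²EI/(K·L)²:  L = (1/K)·√(π²EI/P_cr) = (1/0.7)·√(π²×1.05×10^11×3.105×10^-7/7.776×10^5)
L = 0.919 m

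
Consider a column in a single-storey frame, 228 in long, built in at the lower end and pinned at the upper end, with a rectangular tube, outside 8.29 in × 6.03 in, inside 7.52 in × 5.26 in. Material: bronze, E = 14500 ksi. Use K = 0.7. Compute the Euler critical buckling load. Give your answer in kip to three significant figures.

P_cr ≈ 339 kip

Weak-axis I_min = (h_o·b_o³ − h_i·b_i³)/12 with b_o = 6.03, b_i = 5.260 in (shorter outer/inner sides).
I_min = (8.29×6.03³ − 7.520×5.260³)/12 = 60.27 in⁴
Effective length L_e = K·L = 0.7 × 228 = 159.6 in
P_cr = π²EI / L_e² = π² × 14500×10³ × 60.27 / 159.6² = 3.386×10^5 lb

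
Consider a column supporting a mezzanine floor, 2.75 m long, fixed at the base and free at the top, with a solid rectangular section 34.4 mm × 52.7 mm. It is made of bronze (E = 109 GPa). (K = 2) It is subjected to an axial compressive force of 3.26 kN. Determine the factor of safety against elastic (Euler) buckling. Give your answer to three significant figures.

Buckling occurs about the weak axis: I_min = h·b³/12 with b = 34.4 mm (the shorter side).
I_min = 52.7×34.4³/12 = 1.788×10^5 mm⁴
I = 1.788×10^5 mm⁴ = 1.788×10^-7 m⁴
Effective length L_e = K·L = 2 × 2.75 = 5.500 m
P_cr = π²EI / L_e² = π² × 109×10⁹ × 1.788×10^-7 / 5.500² = 6.358×10^3 N
Factor of safety n = P_cr / P = 6.3578 / 3.26 = 1.95

n ≈ 1.95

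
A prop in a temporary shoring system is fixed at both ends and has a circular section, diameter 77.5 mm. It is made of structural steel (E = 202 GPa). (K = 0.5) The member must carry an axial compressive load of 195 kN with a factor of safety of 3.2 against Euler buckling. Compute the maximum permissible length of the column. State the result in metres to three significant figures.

L_max ≈ 4.76 m

I = πd⁴/64 = π×77.5⁴/64 = 1.771×10^6 mm⁴
I = 1.771×10^-6 m⁴
Required critical load P_cr = n·P = 3.2 × 195 = 624.0 kN = 6.240×10^5 N
From P_cr = π²EI/(K·L)²:  L = (1/K)·√(π²EI/P_cr) = (1/0.5)·√(π²×2.02×10^11×1.771×10^-6/6.240×10^5)
L = 4.76 m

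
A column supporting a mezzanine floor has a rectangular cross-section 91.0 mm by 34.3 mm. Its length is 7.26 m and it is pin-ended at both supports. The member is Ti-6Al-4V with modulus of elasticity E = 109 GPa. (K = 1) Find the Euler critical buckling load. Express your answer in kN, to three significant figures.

P_cr ≈ 6.25 kN

Buckling occurs about the weak axis: I_min = h·b³/12 with b = 34.3 mm (the shorter side).
I_min = 91.0×34.3³/12 = 3.060×10^5 mm⁴
I = 3.060×10^5 mm⁴ = 3.060×10^-7 m⁴
Effective length L_e = K·L = 1 × 7.26 = 7.260 m
P_cr = π²EI / L_e² = π² × 109×10⁹ × 3.060×10^-7 / 7.260² = 6.246×10^3 N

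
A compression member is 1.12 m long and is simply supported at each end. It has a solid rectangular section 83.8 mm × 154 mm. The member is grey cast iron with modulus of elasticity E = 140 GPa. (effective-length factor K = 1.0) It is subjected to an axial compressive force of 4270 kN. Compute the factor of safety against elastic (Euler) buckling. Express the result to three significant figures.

Buckling occurs about the weak axis: I_min = h·b³/12 with b = 83.8 mm (the shorter side).
I_min = 154×83.8³/12 = 7.552×10^6 mm⁴
I = 7.552×10^6 mm⁴ = 7.552×10^-6 m⁴
Effective length L_e = K·L = 1 × 1.12 = 1.120 m
P_cr = π²EI / L_e² = π² × 140×10⁹ × 7.552×10^-6 / 1.120² = 8.319×10^6 N
Factor of safety n = P_cr / P = 8318.8 / 4270 = 1.95

n ≈ 1.95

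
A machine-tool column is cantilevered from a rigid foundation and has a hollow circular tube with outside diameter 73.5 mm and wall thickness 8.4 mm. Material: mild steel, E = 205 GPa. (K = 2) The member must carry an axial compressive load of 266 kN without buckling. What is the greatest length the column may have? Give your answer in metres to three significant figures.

L_max ≈ 1.33 m

Inner diameter d_i = 73.5 − 2×8.4 = 56.70 mm
I = π(d_o⁴ − d_i⁴)/64 = π(73.5⁴ − 56.70⁴)/64 = 9.252×10^5 mm⁴
I = 9.252×10^-7 m⁴
At the buckling limit P_cr = P = 2.660×10^5 N
From P_cr = π²EI/(K·L)²:  L = (1/K)·√(π²EI/P_cr) = (1/2)·√(π²×2.05×10^11×9.252×10^-7/2.660×10^5)
L = 1.33 m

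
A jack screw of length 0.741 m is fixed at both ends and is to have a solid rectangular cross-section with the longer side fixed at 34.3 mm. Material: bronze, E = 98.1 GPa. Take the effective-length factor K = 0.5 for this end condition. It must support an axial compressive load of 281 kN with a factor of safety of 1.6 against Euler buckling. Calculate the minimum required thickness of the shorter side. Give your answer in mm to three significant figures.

Required P_cr = n·P = 1.6 × 281 = 449.6 kN
L_e = K·L = 0.5 × 0.741 = 0.3705 m
Required I = P_cr·L_e²/(π²E) = 4.496×10^5 × 0.3705² / (π² × 9.81×10^10) = 6.374×10^-8 m⁴
I_req = 6.374×10^4 mm⁴
Rectangle, weak axis: I_min = h·b³/12 with h = 34.3 mm fixed  ⇒  b = (12I/h)^(1/3) = 28.1 mm

b ≈ 28.1 mm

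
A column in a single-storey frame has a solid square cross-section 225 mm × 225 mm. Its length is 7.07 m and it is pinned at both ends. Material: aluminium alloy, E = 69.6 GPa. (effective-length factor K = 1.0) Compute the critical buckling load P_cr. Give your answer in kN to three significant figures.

P_cr ≈ 2940 kN

I = a⁴/12 = 225⁴/12 = 2.136×10^8 mm⁴
I = 2.136×10^8 mm⁴ = 2.136×10^-4 m⁴
Effective length L_e = K·L = 1 × 7.07 = 7.070 m
P_cr = π²EI / L_e² = π² × 69.6×10⁹ × 2.136×10^-4 / 7.070² = 2.935×10^6 N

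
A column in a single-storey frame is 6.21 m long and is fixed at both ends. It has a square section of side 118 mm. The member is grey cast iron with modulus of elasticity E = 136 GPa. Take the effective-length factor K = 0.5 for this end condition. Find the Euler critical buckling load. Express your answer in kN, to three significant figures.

I = a⁴/12 = 118⁴/12 = 1.616×10^7 mm⁴
I = 1.616×10^7 mm⁴ = 1.616×10^-5 m⁴
Effective length L_e = K·L = 0.5 × 6.21 = 3.105 m
P_cr = π²EI / L_e² = π² × 136×10⁹ × 1.616×10^-5 / 3.105² = 2.249×10^6 N

P_cr ≈ 2250 kN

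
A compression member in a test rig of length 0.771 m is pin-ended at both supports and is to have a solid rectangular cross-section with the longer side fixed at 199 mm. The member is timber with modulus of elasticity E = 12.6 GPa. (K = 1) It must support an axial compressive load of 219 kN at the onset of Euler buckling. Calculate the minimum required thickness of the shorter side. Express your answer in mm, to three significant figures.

L_e = K·L = 1 × 0.771 = 0.7710 m
Required I = P_cr·L_e²/(π²E) = 2.190×10^5 × 0.7710² / (π² × 1.26×10^10) = 1.047×10^-6 m⁴
I_req = 1.047×10^6 mm⁴
Rectangle, weak axis: I_min = h·b³/12 with h = 199 mm fixed  ⇒  b = (12I/h)^(1/3) = 39.8 mm

b ≈ 39.8 mm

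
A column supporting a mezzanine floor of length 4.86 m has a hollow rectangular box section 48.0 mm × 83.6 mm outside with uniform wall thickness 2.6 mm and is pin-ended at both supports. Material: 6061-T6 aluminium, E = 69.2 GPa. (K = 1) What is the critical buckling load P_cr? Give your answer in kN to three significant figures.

Inner dimensions: h_i = 83.6 − 2×2.6 = 78.40 mm, b_i = 48.0 − 2×2.6 = 42.80 mm
Weak-axis I_min = (h_o·b_o³ − h_i·b_i³)/12 with b_o = 48.0, b_i = 42.80 mm (shorter outer/inner sides).
I_min = (83.6×48.0³ − 78.40×42.80³)/12 = 2.582×10^5 mm⁴
I = 2.582×10^5 mm⁴ = 2.582×10^-7 m⁴
Effective length L_e = K·L = 1 × 4.86 = 4.860 m
P_cr = π²EI / L_e² = π² × 69.2×10⁹ × 2.582×10^-7 / 4.860² = 7.467×10^3 N

P_cr ≈ 7.47 kN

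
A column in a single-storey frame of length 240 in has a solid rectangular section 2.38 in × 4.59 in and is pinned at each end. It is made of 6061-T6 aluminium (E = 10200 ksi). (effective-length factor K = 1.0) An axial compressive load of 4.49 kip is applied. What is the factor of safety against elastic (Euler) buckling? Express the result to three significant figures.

n ≈ 2.01

Buckling occurs about the weak axis: I_min = h·b³/12 with b = 2.38 in (the shorter side).
I_min = 4.59×2.38³/12 = 5.157 in⁴
Effective length L_e = K·L = 1 × 240 = 240.0 in
P_cr = π²EI / L_e² = π² × 10200×10³ × 5.157 / 240.0² = 9.012×10^3 lb
Factor of safety n = P_cr / P = 9.0124 / 4.49 = 2.01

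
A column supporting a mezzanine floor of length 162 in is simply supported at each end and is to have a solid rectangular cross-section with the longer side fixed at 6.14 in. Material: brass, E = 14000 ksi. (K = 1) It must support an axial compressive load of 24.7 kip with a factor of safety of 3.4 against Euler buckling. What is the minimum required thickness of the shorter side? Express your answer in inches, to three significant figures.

Required P_cr = n·P = 3.4 × 24.7 = 83.98 kip
L_e = K·L = 1 × 162 = 162.0 in
Required I = P_cr·L_e²/(π²E) = 8.398×10^4 × 162.0² / (π² × 1.40×10^7) = 15.95 in⁴
Rectangle, weak axis: I_min = h·b³/12 with h = 6.14 in fixed  ⇒  b = (12I/h)^(1/3) = 3.15 in

b ≈ 3.15 in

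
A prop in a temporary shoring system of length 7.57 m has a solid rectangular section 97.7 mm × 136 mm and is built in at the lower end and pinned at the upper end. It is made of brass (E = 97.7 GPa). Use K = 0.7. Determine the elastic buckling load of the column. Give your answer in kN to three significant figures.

P_cr ≈ 363 kN

Buckling occurs about the weak axis: I_min = h·b³/12 with b = 97.7 mm (the shorter side).
I_min = 136×97.7³/12 = 1.057×10^7 mm⁴
I = 1.057×10^7 mm⁴ = 1.057×10^-5 m⁴
Effective length L_e = K·L = 0.7 × 7.57 = 5.299 m
P_cr = π²EI / L_e² = π² × 97.7×10⁹ × 1.057×10^-5 / 5.299² = 3.630×10^5 N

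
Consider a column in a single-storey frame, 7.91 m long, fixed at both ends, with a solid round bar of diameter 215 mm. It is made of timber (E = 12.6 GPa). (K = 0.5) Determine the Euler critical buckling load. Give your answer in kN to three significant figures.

I = πd⁴/64 = π×215⁴/64 = 1.049×10^8 mm⁴
I = 1.049×10^8 mm⁴ = 1.049×10^-4 m⁴
Effective length L_e = K·L = 0.5 × 7.91 = 3.955 m
P_cr = π²EI / L_e² = π² × 12.6×10⁹ × 1.049×10^-4 / 3.955² = 8.339×10^5 N

P_cr ≈ 834 kN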